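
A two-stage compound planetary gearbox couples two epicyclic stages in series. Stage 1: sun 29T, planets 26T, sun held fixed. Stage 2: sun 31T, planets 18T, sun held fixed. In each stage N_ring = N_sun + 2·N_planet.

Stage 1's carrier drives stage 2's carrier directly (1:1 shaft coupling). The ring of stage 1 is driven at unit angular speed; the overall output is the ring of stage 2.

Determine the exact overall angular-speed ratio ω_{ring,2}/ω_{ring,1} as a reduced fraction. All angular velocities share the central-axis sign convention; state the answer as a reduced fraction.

Stage 1: N_ring = 29 + 2·26 = 81
Stage 1: 29(ω_s−ω_c) = −81(ω_r−ω_c),  ω_s=0, ω_r=1
Stage 1: 29(0−ω_c) = −81(1−ω_c)  ⇒  110ω_c = 81  ⇒  ω_c = 81/110
  ⇒ ω_c¹/ω_r¹ = 81/110
Stage 2: N_ring = 31 + 2·18 = 67
Stage 2: 31(ω_s−ω_c) = −67(ω_r−ω_c),  ω_s=0, ω_c=1
Stage 2: ω_r = 1 − (31/67)(0−1) = 98/67
  ⇒ ω_r²/ω_c² = 98/67
Coupling ω_c² = ω_c¹ ⇒ overall = 81/110 × 98/67 = 3969/3685

3969/3685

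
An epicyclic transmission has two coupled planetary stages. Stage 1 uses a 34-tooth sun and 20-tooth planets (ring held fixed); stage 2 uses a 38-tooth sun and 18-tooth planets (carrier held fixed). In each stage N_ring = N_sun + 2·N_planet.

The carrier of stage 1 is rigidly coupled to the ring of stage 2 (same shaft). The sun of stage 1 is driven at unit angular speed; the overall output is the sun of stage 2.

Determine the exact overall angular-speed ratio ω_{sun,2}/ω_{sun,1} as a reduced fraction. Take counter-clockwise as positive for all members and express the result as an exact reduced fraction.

Stage 1: N_ring = 34 + 2·20 = 74
Stage 1: 34(ω_s−ω_c) = −74(ω_r−ω_c),  ω_r=0, ω_s=1
Stage 1: 34(1−ω_c) = −74(0−ω_c)  ⇒  108ω_c = 34  ⇒  ω_c = 17/54
  ⇒ ω_c¹/ω_s¹ = 17/54
Stage 2: N_ring = 38 + 2·18 = 74
Stage 2: 38(ω_s−ω_c) = −74(ω_r−ω_c),  ω_c=0, ω_r=1
Stage 2: ω_s = 0 − (74/38)(1−0) = -37/19
  ⇒ ω_s²/ω_r² = -37/19
Coupling ω_r² = ω_c¹ ⇒ overall = 17/54 × -37/19 = -629/1026

-629/1026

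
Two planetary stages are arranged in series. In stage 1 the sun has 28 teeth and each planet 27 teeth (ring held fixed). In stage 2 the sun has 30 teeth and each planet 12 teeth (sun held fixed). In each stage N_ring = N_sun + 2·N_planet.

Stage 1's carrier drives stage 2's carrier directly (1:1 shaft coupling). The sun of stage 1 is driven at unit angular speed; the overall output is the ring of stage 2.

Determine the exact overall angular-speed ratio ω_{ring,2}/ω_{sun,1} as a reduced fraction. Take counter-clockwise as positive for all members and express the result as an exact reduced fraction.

Stage 1: N_ring = 28 + 2·27 = 82
Stage 1: 28(ω_s−ω_c) = −82(ω_r−ω_c),  ω_r=0, ω_s=1
Stage 1: 28(1−ω_c) = −82(0−ω_c)  ⇒  110ω_c = 28  ⇒  ω_c = 14/55
  ⇒ ω_c¹/ω_s¹ = 14/55
Stage 2: N_ring = 30 + 2·12 = 54
Stage 2: 30(ω_s−ω_c) = −54(ω_r−ω_c),  ω_s=0, ω_c=1
Stage 2: ω_r = 1 − (30/54)(0−1) = 14/9
  ⇒ ω_r²/ω_c² = 14/9
Coupling ω_c² = ω_c¹ ⇒ overall = 14/55 × 14/9 = 196/495

196/495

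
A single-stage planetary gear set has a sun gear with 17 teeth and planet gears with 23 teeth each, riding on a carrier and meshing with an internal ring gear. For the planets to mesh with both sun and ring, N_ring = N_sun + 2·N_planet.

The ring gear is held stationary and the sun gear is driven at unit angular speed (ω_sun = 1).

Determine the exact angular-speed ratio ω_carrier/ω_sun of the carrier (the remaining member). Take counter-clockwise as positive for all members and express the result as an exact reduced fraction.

N_ring = 17 + 2·23 = 63
17(ω_s−ω_c) = −63(ω_r−ω_c),  ω_r=0, ω_s=1
17(1−ω_c) = −63(0−ω_c)  ⇒  80ω_c = 17  ⇒  ω_c = 17/80
ω_c/ω_s = 17/80

17/80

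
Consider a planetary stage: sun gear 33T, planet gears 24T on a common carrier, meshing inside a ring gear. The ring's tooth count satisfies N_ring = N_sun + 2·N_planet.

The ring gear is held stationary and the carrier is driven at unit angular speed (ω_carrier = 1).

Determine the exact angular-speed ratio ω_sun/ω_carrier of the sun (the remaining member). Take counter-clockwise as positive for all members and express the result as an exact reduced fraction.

38/11

N_ring = 33 + 2·24 = 81
33(ω_s−ω_c) = −81(ω_r−ω_c),  ω_r=0, ω_c=1
ω_s = 1 − (81/33)(0−1) = 38/11
ω_s/ω_c = 38/11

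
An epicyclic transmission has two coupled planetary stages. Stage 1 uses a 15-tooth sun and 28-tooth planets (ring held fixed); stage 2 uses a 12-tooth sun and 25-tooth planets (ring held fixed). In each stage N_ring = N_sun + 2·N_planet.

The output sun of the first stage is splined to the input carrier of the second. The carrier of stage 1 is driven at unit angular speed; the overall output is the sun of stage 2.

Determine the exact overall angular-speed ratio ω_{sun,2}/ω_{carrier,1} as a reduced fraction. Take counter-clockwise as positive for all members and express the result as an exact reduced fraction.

Stage 1: N_ring = 15 + 2·28 = 71
Stage 1: 15(ω_s−ω_c) = −71(ω_r−ω_c),  ω_r=0, ω_c=1
Stage 1: ω_s = 1 − (71/15)(0−1) = 86/15
  ⇒ ω_s¹/ω_c¹ = 86/15
Stage 2: N_ring = 12 + 2·25 = 62
Stage 2: 12(ω_s−ω_c) = −62(ω_r−ω_c),  ω_r=0, ω_c=1
Stage 2: ω_s = 1 − (62/12)(0−1) = 37/6
  ⇒ ω_s²/ω_c² = 37/6
Coupling ω_c² = ω_s¹ ⇒ overall = 86/15 × 37/6 = 1591/45

1591/45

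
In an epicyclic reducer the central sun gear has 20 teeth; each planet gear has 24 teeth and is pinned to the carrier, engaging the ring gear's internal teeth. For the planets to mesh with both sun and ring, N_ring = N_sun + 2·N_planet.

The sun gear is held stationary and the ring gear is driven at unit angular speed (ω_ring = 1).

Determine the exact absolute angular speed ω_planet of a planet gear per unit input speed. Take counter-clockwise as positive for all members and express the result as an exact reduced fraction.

N_ring = 20 + 2·24 = 68
20(ω_s−ω_c) = −68(ω_r−ω_c),  ω_s=0, ω_r=1
20(0−ω_c) = −68(1−ω_c)  ⇒  88ω_c = 68  ⇒  ω_c = 17/22
sun–planet: 20·(0−17/22) = −24·(ω_p−ω_c)  ⇒  ω_p−ω_c = −(20/24)·(-17/22) = 85/132
ω_p = 17/22 + 85/132 = 17/12

17/12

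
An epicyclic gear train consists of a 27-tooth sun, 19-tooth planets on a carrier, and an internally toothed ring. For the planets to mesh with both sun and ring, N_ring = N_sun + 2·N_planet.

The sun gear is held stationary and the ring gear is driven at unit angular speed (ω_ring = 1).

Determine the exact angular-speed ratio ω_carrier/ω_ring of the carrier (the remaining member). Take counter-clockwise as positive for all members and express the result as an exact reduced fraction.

65/92

N_ring = 27 + 2·19 = 65
27(ω_s−ω_c) = −65(ω_r−ω_c),  ω_s=0, ω_r=1
27(0−ω_c) = −65(1−ω_c)  ⇒  92ω_c = 65  ⇒  ω_c = 65/92
ω_c/ω_r = 65/92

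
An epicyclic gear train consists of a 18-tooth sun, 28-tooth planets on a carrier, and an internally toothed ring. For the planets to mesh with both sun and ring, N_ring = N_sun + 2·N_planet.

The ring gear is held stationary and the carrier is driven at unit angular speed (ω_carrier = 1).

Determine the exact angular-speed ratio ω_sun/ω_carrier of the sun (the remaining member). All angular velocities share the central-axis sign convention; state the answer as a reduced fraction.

N_ring = 18 + 2·28 = 74
18(ω_s−ω_c) = −74(ω_r−ω_c),  ω_r=0, ω_c=1
ω_s = 1 − (74/18)(0−1) = 46/9
ω_s/ω_c = 46/9

46/9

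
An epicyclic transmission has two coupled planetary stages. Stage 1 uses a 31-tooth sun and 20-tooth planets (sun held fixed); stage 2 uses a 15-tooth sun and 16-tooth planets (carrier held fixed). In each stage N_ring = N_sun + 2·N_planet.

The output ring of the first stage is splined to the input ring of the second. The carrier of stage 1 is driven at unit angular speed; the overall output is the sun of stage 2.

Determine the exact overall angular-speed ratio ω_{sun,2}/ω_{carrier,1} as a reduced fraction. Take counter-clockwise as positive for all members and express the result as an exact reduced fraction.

Stage 1: N_ring = 31 + 2·20 = 71
Stage 1: 31(ω_s−ω_c) = −71(ω_r−ω_c),  ω_s=0, ω_c=1
Stage 1: ω_r = 1 − (31/71)(0−1) = 102/71
  ⇒ ω_r¹/ω_c¹ = 102/71
Stage 2: N_ring = 15 + 2·16 = 47
Stage 2: 15(ω_s−ω_c) = −47(ω_r−ω_c),  ω_c=0, ω_r=1
Stage 2: ω_s = 0 − (47/15)(1−0) = -47/15
  ⇒ ω_s²/ω_r² = -47/15
Coupling ω_r² = ω_r¹ ⇒ overall = 102/71 × -47/15 = -1598/355

-1598/355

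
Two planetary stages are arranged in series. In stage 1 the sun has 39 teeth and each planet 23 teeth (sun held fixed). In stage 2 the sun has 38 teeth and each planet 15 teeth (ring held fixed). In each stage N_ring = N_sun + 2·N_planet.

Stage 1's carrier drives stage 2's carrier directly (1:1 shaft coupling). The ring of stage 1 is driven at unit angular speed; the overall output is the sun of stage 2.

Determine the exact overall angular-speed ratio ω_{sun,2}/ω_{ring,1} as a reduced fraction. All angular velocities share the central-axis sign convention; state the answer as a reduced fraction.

Stage 1: N_ring = 39 + 2·23 = 85
Stage 1: 39(ω_s−ω_c) = −85(ω_r−ω_c),  ω_s=0, ω_r=1
Stage 1: 39(0−ω_c) = −85(1−ω_c)  ⇒  124ω_c = 85  ⇒  ω_c = 85/124
  ⇒ ω_c¹/ω_r¹ = 85/124
Stage 2: N_ring = 38 + 2·15 = 68
Stage 2: 38(ω_s−ω_c) = −68(ω_r−ω_c),  ω_r=0, ω_c=1
Stage 2: ω_s = 1 − (68/38)(0−1) = 53/19
  ⇒ ω_s²/ω_c² = 53/19
Coupling ω_c² = ω_c¹ ⇒ overall = 85/124 × 53/19 = 4505/2356

4505/2356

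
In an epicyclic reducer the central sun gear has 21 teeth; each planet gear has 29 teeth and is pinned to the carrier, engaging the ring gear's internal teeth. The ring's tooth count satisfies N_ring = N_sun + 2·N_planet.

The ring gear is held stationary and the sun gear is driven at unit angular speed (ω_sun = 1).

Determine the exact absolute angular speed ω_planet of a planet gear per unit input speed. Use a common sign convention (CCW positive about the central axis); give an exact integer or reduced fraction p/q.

-21/58

N_ring = 21 + 2·29 = 79
21(ω_s−ω_c) = −79(ω_r−ω_c),  ω_r=0, ω_s=1
21(1−ω_c) = −79(0−ω_c)  ⇒  100ω_c = 21  ⇒  ω_c = 21/100
sun–planet: 21·(1−21/100) = −29·(ω_p−ω_c)  ⇒  ω_p−ω_c = −(21/29)·(79/100) = -1659/2900
ω_p = 21/100 − 1659/2900 = -21/58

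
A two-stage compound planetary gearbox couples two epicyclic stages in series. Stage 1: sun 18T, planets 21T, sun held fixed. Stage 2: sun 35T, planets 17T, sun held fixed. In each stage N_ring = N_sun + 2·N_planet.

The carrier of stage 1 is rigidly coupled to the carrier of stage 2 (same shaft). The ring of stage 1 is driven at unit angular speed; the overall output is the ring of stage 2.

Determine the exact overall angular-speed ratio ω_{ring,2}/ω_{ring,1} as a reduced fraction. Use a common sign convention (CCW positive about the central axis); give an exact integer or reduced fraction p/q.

Stage 1: N_ring = 18 + 2·21 = 60
Stage 1: 18(ω_s−ω_c) = −60(ω_r−ω_c),  ω_s=0, ω_r=1
Stage 1: 18(0−ω_c) = −60(1−ω_c)  ⇒  78ω_c = 60  ⇒  ω_c = 10/13
  ⇒ ω_c¹/ω_r¹ = 10/13
Stage 2: N_ring = 35 + 2·17 = 69
Stage 2: 35(ω_s−ω_c) = −69(ω_r−ω_c),  ω_s=0, ω_c=1
Stage 2: ω_r = 1 − (35/69)(0−1) = 104/69
  ⇒ ω_r²/ω_c² = 104/69
Coupling ω_c² = ω_c¹ ⇒ overall = 10/13 × 104/69 = 80/69

80/69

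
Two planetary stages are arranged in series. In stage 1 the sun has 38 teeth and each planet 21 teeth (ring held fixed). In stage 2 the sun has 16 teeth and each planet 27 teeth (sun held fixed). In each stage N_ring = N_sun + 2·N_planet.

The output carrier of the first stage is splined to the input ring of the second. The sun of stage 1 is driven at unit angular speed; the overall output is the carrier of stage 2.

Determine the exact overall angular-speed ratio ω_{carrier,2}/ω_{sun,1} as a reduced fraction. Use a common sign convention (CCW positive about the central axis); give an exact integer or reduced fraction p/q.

665/2537

Stage 1: N_ring = 38 + 2·21 = 80
Stage 1: 38(ω_s−ω_c) = −80(ω_r−ω_c),  ω_r=0, ω_s=1
Stage 1: 38(1−ω_c) = −80(0−ω_c)  ⇒  118ω_c = 38  ⇒  ω_c = 19/59
  ⇒ ω_c¹/ω_s¹ = 19/59
Stage 2: N_ring = 16 + 2·27 = 70
Stage 2: 16(ω_s−ω_c) = −70(ω_r−ω_c),  ω_s=0, ω_r=1
Stage 2: 16(0−ω_c) = −70(1−ω_c)  ⇒  86ω_c = 70  ⇒  ω_c = 35/43
  ⇒ ω_c²/ω_r² = 35/43
Coupling ω_r² = ω_c¹ ⇒ overall = 19/59 × 35/43 = 665/2537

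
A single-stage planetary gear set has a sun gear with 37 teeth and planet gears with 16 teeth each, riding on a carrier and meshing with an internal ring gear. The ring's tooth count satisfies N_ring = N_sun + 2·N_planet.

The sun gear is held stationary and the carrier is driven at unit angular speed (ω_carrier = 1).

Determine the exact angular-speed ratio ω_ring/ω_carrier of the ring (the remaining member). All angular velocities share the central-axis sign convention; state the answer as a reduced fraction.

106/69

N_ring = 37 + 2·16 = 69
37(ω_s−ω_c) = −69(ω_r−ω_c),  ω_s=0, ω_c=1
ω_r = 1 − (37/69)(0−1) = 106/69
ω_r/ω_c = 106/69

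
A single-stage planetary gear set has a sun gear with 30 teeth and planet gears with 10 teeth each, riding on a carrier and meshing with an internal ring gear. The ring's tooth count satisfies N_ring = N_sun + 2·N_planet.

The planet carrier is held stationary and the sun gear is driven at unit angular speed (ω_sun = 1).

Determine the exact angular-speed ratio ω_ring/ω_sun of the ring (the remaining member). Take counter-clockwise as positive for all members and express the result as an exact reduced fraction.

N_ring = 30 + 2·10 = 50
30(ω_s−ω_c) = −50(ω_r−ω_c),  ω_c=0, ω_s=1
ω_r = 0 − (30/50)(1−0) = -3/5
ω_r/ω_s = -3/5

-3/5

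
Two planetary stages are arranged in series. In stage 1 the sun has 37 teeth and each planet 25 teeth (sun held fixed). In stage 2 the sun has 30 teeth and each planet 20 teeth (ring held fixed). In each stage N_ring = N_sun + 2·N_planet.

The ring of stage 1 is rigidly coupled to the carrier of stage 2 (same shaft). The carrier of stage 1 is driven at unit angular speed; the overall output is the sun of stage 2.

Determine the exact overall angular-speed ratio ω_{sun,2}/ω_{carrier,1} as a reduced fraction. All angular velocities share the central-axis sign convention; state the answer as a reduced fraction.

Stage 1: N_ring = 37 + 2·25 = 87
Stage 1: 37(ω_s−ω_c) = −87(ω_r−ω_c),  ω_s=0, ω_c=1
Stage 1: ω_r = 1 − (37/87)(0−1) = 124/87
  ⇒ ω_r¹/ω_c¹ = 124/87
Stage 2: N_ring = 30 + 2·20 = 70
Stage 2: 30(ω_s−ω_c) = −70(ω_r−ω_c),  ω_r=0, ω_c=1
Stage 2: ω_s = 1 − (70/30)(0−1) = 10/3
  ⇒ ω_s²/ω_c² = 10/3
Coupling ω_c² = ω_r¹ ⇒ overall = 124/87 × 10/3 = 1240/261

1240/261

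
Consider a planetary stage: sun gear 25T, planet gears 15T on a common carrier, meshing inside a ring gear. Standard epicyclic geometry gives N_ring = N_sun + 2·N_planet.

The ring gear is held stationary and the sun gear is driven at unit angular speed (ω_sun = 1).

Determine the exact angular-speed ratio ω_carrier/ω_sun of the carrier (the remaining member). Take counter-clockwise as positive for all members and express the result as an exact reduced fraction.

5/16

N_ring = 25 + 2·15 = 55
25(ω_s−ω_c) = −55(ω_r−ω_c),  ω_r=0, ω_s=1
25(1−ω_c) = −55(0−ω_c)  ⇒  80ω_c = 25  ⇒  ω_c = 5/16
ω_c/ω_s = 5/16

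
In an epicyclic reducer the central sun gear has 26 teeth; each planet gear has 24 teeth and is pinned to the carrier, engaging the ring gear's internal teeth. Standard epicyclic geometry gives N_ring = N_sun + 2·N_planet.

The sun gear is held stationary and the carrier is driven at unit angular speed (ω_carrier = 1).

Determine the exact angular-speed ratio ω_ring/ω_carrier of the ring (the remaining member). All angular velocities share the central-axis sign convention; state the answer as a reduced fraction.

50/37

N_ring = 26 + 2·24 = 74
26(ω_s−ω_c) = −74(ω_r−ω_c),  ω_s=0, ω_c=1
ω_r = 1 − (26/74)(0−1) = 50/37
ω_r/ω_c = 50/37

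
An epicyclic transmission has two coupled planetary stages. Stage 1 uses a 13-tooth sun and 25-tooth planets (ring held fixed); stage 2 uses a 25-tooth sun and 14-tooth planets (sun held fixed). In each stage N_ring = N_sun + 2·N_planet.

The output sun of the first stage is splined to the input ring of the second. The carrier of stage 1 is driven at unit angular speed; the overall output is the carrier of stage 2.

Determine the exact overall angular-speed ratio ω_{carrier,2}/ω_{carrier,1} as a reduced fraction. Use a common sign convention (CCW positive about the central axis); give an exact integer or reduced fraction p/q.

2014/507

Stage 1: N_ring = 13 + 2·25 = 63
Stage 1: 13(ω_s−ω_c) = −63(ω_r−ω_c),  ω_r=0, ω_c=1
Stage 1: ω_s = 1 − (63/13)(0−1) = 76/13
  ⇒ ω_s¹/ω_c¹ = 76/13
Stage 2: N_ring = 25 + 2·14 = 53
Stage 2: 25(ω_s−ω_c) = −53(ω_r−ω_c),  ω_s=0, ω_r=1
Stage 2: 25(0−ω_c) = −53(1−ω_c)  ⇒  78ω_c = 53  ⇒  ω_c = 53/78
  ⇒ ω_c²/ω_r² = 53/78
Coupling ω_r² = ω_s¹ ⇒ overall = 76/13 × 53/78 = 2014/507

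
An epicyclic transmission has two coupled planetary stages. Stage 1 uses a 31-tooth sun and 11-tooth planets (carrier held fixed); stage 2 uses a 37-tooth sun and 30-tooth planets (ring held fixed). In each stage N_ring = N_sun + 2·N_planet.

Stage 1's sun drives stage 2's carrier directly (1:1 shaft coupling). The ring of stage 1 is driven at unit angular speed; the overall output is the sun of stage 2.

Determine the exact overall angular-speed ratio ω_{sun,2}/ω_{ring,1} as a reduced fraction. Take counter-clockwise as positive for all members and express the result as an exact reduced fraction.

-7102/1147

Stage 1: N_ring = 31 + 2·11 = 53
Stage 1: 31(ω_s−ω_c) = −53(ω_r−ω_c),  ω_c=0, ω_r=1
Stage 1: ω_s = 0 − (53/31)(1−0) = -53/31
  ⇒ ω_s¹/ω_r¹ = -53/31
Stage 2: N_ring = 37 + 2·30 = 97
Stage 2: 37(ω_s−ω_c) = −97(ω_r−ω_c),  ω_r=0, ω_c=1
Stage 2: ω_s = 1 − (97/37)(0−1) = 134/37
  ⇒ ω_s²/ω_c² = 134/37
Coupling ω_c² = ω_s¹ ⇒ overall = -53/31 × 134/37 = -7102/1147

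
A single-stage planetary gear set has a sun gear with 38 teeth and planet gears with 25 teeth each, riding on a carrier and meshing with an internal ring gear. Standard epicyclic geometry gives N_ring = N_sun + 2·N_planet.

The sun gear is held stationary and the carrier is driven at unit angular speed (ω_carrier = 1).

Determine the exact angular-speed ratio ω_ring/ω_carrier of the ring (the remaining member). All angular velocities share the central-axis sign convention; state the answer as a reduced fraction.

63/44

N_ring = 38 + 2·25 = 88
38(ω_s−ω_c) = −88(ω_r−ω_c),  ω_s=0, ω_c=1
ω_r = 1 − (38/88)(0−1) = 63/44
ω_r/ω_c = 63/44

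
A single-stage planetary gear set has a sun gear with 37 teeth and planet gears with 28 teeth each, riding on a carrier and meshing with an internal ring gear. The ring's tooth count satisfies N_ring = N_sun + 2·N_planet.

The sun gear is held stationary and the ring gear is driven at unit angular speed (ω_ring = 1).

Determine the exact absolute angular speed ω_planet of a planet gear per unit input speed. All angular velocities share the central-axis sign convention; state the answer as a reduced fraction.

N_ring = 37 + 2·28 = 93
37(ω_s−ω_c) = −93(ω_r−ω_c),  ω_s=0, ω_r=1
37(0−ω_c) = −93(1−ω_c)  ⇒  130ω_c = 93  ⇒  ω_c = 93/130
sun–planet: 37·(0−93/130) = −28·(ω_p−ω_c)  ⇒  ω_p−ω_c = −(37/28)·(-93/130) = 3441/3640
ω_p = 93/130 + 3441/3640 = 93/56

93/56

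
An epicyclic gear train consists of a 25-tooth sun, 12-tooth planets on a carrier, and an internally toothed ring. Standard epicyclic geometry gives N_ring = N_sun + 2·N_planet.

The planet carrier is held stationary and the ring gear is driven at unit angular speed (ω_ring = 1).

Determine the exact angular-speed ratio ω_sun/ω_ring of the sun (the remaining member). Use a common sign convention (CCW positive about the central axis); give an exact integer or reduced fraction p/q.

-49/25

N_ring = 25 + 2·12 = 49
25(ω_s−ω_c) = −49(ω_r−ω_c),  ω_c=0, ω_r=1
ω_s = 0 − (49/25)(1−0) = -49/25
ω_s/ω_r = -49/25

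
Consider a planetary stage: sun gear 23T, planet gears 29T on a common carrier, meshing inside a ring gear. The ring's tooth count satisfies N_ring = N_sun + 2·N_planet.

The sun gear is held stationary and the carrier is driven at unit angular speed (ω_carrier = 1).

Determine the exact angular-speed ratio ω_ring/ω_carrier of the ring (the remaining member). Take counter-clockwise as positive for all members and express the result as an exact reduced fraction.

N_ring = 23 + 2·29 = 81
23(ω_s−ω_c) = −81(ω_r−ω_c),  ω_s=0, ω_c=1
ω_r = 1 − (23/81)(0−1) = 104/81
ω_r/ω_c = 104/81

104/81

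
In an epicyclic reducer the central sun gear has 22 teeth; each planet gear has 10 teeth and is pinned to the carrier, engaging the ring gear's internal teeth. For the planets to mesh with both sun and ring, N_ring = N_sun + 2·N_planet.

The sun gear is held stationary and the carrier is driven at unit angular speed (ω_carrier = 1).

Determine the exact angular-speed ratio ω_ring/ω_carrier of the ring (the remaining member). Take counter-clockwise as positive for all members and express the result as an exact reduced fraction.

32/21

N_ring = 22 + 2·10 = 42
22(ω_s−ω_c) = −42(ω_r−ω_c),  ω_s=0, ω_c=1
ω_r = 1 − (22/42)(0−1) = 32/21
ω_r/ω_c = 32/21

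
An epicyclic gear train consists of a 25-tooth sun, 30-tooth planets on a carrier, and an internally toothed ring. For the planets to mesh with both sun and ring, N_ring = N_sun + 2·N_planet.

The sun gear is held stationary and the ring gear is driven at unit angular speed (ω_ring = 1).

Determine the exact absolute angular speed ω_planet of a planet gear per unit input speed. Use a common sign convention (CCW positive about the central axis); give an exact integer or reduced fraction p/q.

17/12

N_ring = 25 + 2·30 = 85
25(ω_s−ω_c) = −85(ω_r−ω_c),  ω_s=0, ω_r=1
25(0−ω_c) = −85(1−ω_c)  ⇒  110ω_c = 85  ⇒  ω_c = 17/22
sun–planet: 25·(0−17/22) = −30·(ω_p−ω_c)  ⇒  ω_p−ω_c = −(25/30)·(-17/22) = 85/132
ω_p = 17/22 + 85/132 = 17/12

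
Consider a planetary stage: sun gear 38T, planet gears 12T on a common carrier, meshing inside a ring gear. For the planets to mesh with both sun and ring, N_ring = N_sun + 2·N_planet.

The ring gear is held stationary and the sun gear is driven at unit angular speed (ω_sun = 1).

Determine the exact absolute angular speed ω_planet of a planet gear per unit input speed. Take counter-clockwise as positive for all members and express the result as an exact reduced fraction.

-19/12

N_ring = 38 + 2·12 = 62
38(ω_s−ω_c) = −62(ω_r−ω_c),  ω_r=0, ω_s=1
38(1−ω_c) = −62(0−ω_c)  ⇒  100ω_c = 38  ⇒  ω_c = 19/50
sun–planet: 38·(1−19/50) = −12·(ω_p−ω_c)  ⇒  ω_p−ω_c = −(38/12)·(31/50) = -589/300
ω_p = 19/50 − 589/300 = -19/12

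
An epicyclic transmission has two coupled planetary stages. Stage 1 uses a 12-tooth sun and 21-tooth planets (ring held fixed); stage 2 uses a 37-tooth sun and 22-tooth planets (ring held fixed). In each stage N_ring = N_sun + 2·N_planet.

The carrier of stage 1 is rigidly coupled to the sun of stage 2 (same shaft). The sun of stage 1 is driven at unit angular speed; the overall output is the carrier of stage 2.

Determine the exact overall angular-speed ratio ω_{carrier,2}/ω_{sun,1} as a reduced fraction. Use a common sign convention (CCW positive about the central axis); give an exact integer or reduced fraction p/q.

37/649

Stage 1: N_ring = 12 + 2·21 = 54
Stage 1: 12(ω_s−ω_c) = −54(ω_r−ω_c),  ω_r=0, ω_s=1
Stage 1: 12(1−ω_c) = −54(0−ω_c)  ⇒  66ω_c = 12  ⇒  ω_c = 2/11
  ⇒ ω_c¹/ω_s¹ = 2/11
Stage 2: N_ring = 37 + 2·22 = 81
Stage 2: 37(ω_s−ω_c) = −81(ω_r−ω_c),  ω_r=0, ω_s=1
Stage 2: 37(1−ω_c) = −81(0−ω_c)  ⇒  118ω_c = 37  ⇒  ω_c = 37/118
  ⇒ ω_c²/ω_s² = 37/118
Coupling ω_s² = ω_c¹ ⇒ overall = 2/11 × 37/118 = 37/649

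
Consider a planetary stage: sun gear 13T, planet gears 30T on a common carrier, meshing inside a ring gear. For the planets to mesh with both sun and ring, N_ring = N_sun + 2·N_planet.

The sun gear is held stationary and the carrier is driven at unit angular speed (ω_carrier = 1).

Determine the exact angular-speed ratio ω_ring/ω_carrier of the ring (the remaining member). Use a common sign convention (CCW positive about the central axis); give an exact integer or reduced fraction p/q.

86/73

N_ring = 13 + 2·30 = 73
13(ω_s−ω_c) = −73(ω_r−ω_c),  ω_s=0, ω_c=1
ω_r = 1 − (13/73)(0−1) = 86/73
ω_r/ω_c = 86/73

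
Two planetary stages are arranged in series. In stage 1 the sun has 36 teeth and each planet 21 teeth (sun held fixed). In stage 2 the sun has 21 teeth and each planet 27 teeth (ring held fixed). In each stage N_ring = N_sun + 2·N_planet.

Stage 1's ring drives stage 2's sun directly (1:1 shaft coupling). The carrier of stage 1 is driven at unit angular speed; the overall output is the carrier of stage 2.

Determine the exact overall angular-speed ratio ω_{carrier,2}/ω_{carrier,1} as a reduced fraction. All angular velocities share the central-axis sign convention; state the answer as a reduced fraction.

133/416

Stage 1: N_ring = 36 + 2·21 = 78
Stage 1: 36(ω_s−ω_c) = −78(ω_r−ω_c),  ω_s=0, ω_c=1
Stage 1: ω_r = 1 − (36/78)(0−1) = 19/13
  ⇒ ω_r¹/ω_c¹ = 19/13
Stage 2: N_ring = 21 + 2·27 = 75
Stage 2: 21(ω_s−ω_c) = −75(ω_r−ω_c),  ω_r=0, ω_s=1
Stage 2: 21(1−ω_c) = −75(0−ω_c)  ⇒  96ω_c = 21  ⇒  ω_c = 7/32
  ⇒ ω_c²/ω_s² = 7/32
Coupling ω_s² = ω_r¹ ⇒ overall = 19/13 × 7/32 = 133/416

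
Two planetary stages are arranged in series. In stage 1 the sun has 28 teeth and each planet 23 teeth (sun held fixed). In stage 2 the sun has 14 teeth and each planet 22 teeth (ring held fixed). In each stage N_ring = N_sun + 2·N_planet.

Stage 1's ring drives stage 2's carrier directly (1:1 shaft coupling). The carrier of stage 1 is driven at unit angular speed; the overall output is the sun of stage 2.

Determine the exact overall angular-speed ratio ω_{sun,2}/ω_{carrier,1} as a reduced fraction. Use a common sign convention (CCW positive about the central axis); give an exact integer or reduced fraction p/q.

Stage 1: N_ring = 28 + 2·23 = 74
Stage 1: 28(ω_s−ω_c) = −74(ω_r−ω_c),  ω_s=0, ω_c=1
Stage 1: ω_r = 1 − (28/74)(0−1) = 51/37
  ⇒ ω_r¹/ω_c¹ = 51/37
Stage 2: N_ring = 14 + 2·22 = 58
Stage 2: 14(ω_s−ω_c) = −58(ω_r−ω_c),  ω_r=0, ω_c=1
Stage 2: ω_s = 1 − (58/14)(0−1) = 36/7
  ⇒ ω_s²/ω_c² = 36/7
Coupling ω_c² = ω_r¹ ⇒ overall = 51/37 × 36/7 = 1836/259

1836/259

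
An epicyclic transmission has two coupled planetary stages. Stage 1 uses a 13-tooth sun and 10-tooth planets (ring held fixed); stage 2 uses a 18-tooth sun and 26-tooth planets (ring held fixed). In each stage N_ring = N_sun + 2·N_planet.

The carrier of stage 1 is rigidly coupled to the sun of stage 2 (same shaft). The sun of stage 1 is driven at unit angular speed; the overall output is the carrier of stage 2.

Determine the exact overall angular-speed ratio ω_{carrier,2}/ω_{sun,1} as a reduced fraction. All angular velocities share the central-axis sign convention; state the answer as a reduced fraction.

117/2024

Stage 1: N_ring = 13 + 2·10 = 33
Stage 1: 13(ω_s−ω_c) = −33(ω_r−ω_c),  ω_r=0, ω_s=1
Stage 1: 13(1−ω_c) = −33(0−ω_c)  ⇒  46ω_c = 13  ⇒  ω_c = 13/46
  ⇒ ω_c¹/ω_s¹ = 13/46
Stage 2: N_ring = 18 + 2·26 = 70
Stage 2: 18(ω_s−ω_c) = −70(ω_r−ω_c),  ω_r=0, ω_s=1
Stage 2: 18(1−ω_c) = −70(0−ω_c)  ⇒  88ω_c = 18  ⇒  ω_c = 9/44
  ⇒ ω_c²/ω_s² = 9/44
Coupling ω_s² = ω_c¹ ⇒ overall = 13/46 × 9/44 = 117/2024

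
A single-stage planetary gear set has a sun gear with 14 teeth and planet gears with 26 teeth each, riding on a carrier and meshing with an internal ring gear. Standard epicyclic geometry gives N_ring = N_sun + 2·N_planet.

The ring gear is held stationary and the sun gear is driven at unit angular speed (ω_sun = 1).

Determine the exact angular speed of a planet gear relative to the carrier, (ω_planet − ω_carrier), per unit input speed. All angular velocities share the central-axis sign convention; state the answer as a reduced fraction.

N_ring = 14 + 2·26 = 66
14(ω_s−ω_c) = −66(ω_r−ω_c),  ω_r=0, ω_s=1
14(1−ω_c) = −66(0−ω_c)  ⇒  80ω_c = 14  ⇒  ω_c = 7/40
sun–planet: 14·(1−7/40) = −26·(ω_p−ω_c)  ⇒  ω_p−ω_c = −(14/26)·(33/40) = -231/520

-231/520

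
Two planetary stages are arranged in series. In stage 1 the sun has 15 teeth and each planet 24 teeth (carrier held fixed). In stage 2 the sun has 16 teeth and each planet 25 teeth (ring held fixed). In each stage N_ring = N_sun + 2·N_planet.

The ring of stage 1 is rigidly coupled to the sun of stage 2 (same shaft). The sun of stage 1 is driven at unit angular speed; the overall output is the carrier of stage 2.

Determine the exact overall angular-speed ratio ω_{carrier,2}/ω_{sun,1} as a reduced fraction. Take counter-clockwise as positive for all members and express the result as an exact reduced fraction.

-40/861

Stage 1: N_ring = 15 + 2·24 = 63
Stage 1: 15(ω_s−ω_c) = −63(ω_r−ω_c),  ω_c=0, ω_s=1
Stage 1: ω_r = 0 − (15/63)(1−0) = -5/21
  ⇒ ω_r¹/ω_s¹ = -5/21
Stage 2: N_ring = 16 + 2·25 = 66
Stage 2: 16(ω_s−ω_c) = −66(ω_r−ω_c),  ω_r=0, ω_s=1
Stage 2: 16(1−ω_c) = −66(0−ω_c)  ⇒  82ω_c = 16  ⇒  ω_c = 8/41
  ⇒ ω_c²/ω_s² = 8/41
Coupling ω_s² = ω_r¹ ⇒ overall = -5/21 × 8/41 = -40/861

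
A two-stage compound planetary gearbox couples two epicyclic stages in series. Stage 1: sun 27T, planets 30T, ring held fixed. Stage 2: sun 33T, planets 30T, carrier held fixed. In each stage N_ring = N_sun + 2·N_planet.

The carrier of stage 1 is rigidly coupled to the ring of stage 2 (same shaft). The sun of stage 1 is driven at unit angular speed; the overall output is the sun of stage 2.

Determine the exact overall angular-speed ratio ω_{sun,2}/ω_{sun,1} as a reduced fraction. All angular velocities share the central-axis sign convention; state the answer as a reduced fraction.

Stage 1: N_ring = 27 + 2·30 = 87
Stage 1: 27(ω_s−ω_c) = −87(ω_r−ω_c),  ω_r=0, ω_s=1
Stage 1: 27(1−ω_c) = −87(0−ω_c)  ⇒  114ω_c = 27  ⇒  ω_c = 9/38
  ⇒ ω_c¹/ω_s¹ = 9/38
Stage 2: N_ring = 33 + 2·30 = 93
Stage 2: 33(ω_s−ω_c) = −93(ω_r−ω_c),  ω_c=0, ω_r=1
Stage 2: ω_s = 0 − (93/33)(1−0) = -31/11
  ⇒ ω_s²/ω_r² = -31/11
Coupling ω_r² = ω_c¹ ⇒ overall = 9/38 × -31/11 = -279/418

-279/418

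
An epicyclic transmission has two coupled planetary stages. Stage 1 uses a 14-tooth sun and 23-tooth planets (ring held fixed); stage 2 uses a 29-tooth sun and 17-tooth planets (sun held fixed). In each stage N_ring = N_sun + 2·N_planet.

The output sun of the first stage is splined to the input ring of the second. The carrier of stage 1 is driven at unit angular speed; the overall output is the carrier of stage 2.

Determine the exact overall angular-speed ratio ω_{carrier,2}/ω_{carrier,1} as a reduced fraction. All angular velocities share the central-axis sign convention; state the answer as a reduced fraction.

Stage 1: N_ring = 14 + 2·23 = 60
Stage 1: 14(ω_s−ω_c) = −60(ω_r−ω_c),  ω_r=0, ω_c=1
Stage 1: ω_s = 1 − (60/14)(0−1) = 37/7
  ⇒ ω_s¹/ω_c¹ = 37/7
Stage 2: N_ring = 29 + 2·17 = 63
Stage 2: 29(ω_s−ω_c) = −63(ω_r−ω_c),  ω_s=0, ω_r=1
Stage 2: 29(0−ω_c) = −63(1−ω_c)  ⇒  92ω_c = 63  ⇒  ω_c = 63/92
  ⇒ ω_c²/ω_r² = 63/92
Coupling ω_r² = ω_s¹ ⇒ overall = 37/7 × 63/92 = 333/92

333/92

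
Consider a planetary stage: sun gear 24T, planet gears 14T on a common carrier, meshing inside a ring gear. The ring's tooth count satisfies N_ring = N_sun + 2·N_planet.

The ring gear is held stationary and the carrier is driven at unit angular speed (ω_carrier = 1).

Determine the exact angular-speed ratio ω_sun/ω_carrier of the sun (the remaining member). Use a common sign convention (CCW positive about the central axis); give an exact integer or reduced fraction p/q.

19/6

N_ring = 24 + 2·14 = 52
24(ω_s−ω_c) = −52(ω_r−ω_c),  ω_r=0, ω_c=1
ω_s = 1 − (52/24)(0−1) = 19/6
ω_s/ω_c = 19/6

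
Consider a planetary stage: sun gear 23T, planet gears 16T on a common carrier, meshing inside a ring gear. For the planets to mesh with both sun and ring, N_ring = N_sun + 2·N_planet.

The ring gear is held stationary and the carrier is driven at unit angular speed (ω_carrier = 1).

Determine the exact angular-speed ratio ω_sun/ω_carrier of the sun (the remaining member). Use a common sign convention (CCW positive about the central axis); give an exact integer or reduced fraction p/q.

78/23

N_ring = 23 + 2·16 = 55
23(ω_s−ω_c) = −55(ω_r−ω_c),  ω_r=0, ω_c=1
ω_s = 1 − (55/23)(0−1) = 78/23
ω_s/ω_c = 78/23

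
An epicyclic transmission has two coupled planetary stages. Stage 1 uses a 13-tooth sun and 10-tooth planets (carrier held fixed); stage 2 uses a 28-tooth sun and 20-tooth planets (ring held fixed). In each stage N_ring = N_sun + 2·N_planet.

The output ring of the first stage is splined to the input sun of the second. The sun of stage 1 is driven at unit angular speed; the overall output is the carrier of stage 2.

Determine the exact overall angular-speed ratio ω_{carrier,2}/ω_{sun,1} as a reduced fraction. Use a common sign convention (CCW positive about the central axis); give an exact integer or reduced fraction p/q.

-91/792

Stage 1: N_ring = 13 + 2·10 = 33
Stage 1: 13(ω_s−ω_c) = −33(ω_r−ω_c),  ω_c=0, ω_s=1
Stage 1: ω_r = 0 − (13/33)(1−0) = -13/33
  ⇒ ω_r¹/ω_s¹ = -13/33
Stage 2: N_ring = 28 + 2·20 = 68
Stage 2: 28(ω_s−ω_c) = −68(ω_r−ω_c),  ω_r=0, ω_s=1
Stage 2: 28(1−ω_c) = −68(0−ω_c)  ⇒  96ω_c = 28  ⇒  ω_c = 7/24
  ⇒ ω_c²/ω_s² = 7/24
Coupling ω_s² = ω_r¹ ⇒ overall = -13/33 × 7/24 = -91/792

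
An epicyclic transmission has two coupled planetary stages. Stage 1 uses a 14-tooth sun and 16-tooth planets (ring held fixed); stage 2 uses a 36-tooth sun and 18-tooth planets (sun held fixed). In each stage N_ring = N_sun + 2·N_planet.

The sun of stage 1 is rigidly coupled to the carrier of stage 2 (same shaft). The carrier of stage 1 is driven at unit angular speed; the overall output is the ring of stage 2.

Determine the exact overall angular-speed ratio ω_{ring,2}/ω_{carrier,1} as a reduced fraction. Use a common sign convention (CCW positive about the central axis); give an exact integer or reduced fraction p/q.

Stage 1: N_ring = 14 + 2·16 = 46
Stage 1: 14(ω_s−ω_c) = −46(ω_r−ω_c),  ω_r=0, ω_c=1
Stage 1: ω_s = 1 − (46/14)(0−1) = 30/7
  ⇒ ω_s¹/ω_c¹ = 30/7
Stage 2: N_ring = 36 + 2·18 = 72
Stage 2: 36(ω_s−ω_c) = −72(ω_r−ω_c),  ω_s=0, ω_c=1
Stage 2: ω_r = 1 − (36/72)(0−1) = 3/2
  ⇒ ω_r²/ω_c² = 3/2
Coupling ω_c² = ω_s¹ ⇒ overall = 30/7 × 3/2 = 45/7

45/7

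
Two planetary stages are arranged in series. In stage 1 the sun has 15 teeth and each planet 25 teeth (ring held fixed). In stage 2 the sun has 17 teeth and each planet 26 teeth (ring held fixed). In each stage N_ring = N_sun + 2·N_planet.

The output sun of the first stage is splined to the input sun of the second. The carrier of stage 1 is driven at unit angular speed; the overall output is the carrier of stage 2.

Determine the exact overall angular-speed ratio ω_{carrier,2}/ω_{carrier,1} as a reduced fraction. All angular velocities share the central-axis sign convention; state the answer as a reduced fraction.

Stage 1: N_ring = 15 + 2·25 = 65
Stage 1: 15(ω_s−ω_c) = −65(ω_r−ω_c),  ω_r=0, ω_c=1
Stage 1: ω_s = 1 − (65/15)(0−1) = 16/3
  ⇒ ω_s¹/ω_c¹ = 16/3
Stage 2: N_ring = 17 + 2·26 = 69
Stage 2: 17(ω_s−ω_c) = −69(ω_r−ω_c),  ω_r=0, ω_s=1
Stage 2: 17(1−ω_c) = −69(0−ω_c)  ⇒  86ω_c = 17  ⇒  ω_c = 17/86
  ⇒ ω_c²/ω_s² = 17/86
Coupling ω_s² = ω_s¹ ⇒ overall = 16/3 × 17/86 = 136/129

136/129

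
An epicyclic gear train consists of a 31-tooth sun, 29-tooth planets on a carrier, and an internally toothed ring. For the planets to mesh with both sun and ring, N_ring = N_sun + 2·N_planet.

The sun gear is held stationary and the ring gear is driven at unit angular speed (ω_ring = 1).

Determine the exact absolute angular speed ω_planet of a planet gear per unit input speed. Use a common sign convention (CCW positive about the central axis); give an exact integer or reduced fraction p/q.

N_ring = 31 + 2·29 = 89
31(ω_s−ω_c) = −89(ω_r−ω_c),  ω_s=0, ω_r=1
31(0−ω_c) = −89(1−ω_c)  ⇒  120ω_c = 89  ⇒  ω_c = 89/120
sun–planet: 31·(0−89/120) = −29·(ω_p−ω_c)  ⇒  ω_p−ω_c = −(31/29)·(-89/120) = 2759/3480
ω_p = 89/120 + 2759/3480 = 89/58

89/58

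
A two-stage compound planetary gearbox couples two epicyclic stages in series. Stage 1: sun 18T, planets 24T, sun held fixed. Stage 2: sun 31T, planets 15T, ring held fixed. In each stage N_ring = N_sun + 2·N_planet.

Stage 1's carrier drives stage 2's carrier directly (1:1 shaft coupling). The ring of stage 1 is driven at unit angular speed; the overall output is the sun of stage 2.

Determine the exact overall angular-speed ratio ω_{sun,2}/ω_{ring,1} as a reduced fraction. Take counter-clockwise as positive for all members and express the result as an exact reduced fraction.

506/217

Stage 1: N_ring = 18 + 2·24 = 66
Stage 1: 18(ω_s−ω_c) = −66(ω_r−ω_c),  ω_s=0, ω_r=1
Stage 1: 18(0−ω_c) = −66(1−ω_c)  ⇒  84ω_c = 66  ⇒  ω_c = 11/14
  ⇒ ω_c¹/ω_r¹ = 11/14
Stage 2: N_ring = 31 + 2·15 = 61
Stage 2: 31(ω_s−ω_c) = −61(ω_r−ω_c),  ω_r=0, ω_c=1
Stage 2: ω_s = 1 − (61/31)(0−1) = 92/31
  ⇒ ω_s²/ω_c² = 92/31
Coupling ω_c² = ω_c¹ ⇒ overall = 11/14 × 92/31 = 506/217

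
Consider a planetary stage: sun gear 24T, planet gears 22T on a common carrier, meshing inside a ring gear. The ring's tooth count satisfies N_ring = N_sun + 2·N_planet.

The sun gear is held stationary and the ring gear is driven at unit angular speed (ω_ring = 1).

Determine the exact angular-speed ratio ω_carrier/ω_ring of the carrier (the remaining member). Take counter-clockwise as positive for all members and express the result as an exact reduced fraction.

17/23

N_ring = 24 + 2·22 = 68
24(ω_s−ω_c) = −68(ω_r−ω_c),  ω_s=0, ω_r=1
24(0−ω_c) = −68(1−ω_c)  ⇒  92ω_c = 68  ⇒  ω_c = 17/23
ω_c/ω_r = 17/23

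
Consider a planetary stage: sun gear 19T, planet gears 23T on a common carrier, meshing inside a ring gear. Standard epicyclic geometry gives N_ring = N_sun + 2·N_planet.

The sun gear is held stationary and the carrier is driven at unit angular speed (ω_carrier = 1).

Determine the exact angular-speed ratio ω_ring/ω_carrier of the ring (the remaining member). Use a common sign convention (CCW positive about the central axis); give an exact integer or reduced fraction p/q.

N_ring = 19 + 2·23 = 65
19(ω_s−ω_c) = −65(ω_r−ω_c),  ω_s=0, ω_c=1
ω_r = 1 − (19/65)(0−1) = 84/65
ω_r/ω_c = 84/65

84/65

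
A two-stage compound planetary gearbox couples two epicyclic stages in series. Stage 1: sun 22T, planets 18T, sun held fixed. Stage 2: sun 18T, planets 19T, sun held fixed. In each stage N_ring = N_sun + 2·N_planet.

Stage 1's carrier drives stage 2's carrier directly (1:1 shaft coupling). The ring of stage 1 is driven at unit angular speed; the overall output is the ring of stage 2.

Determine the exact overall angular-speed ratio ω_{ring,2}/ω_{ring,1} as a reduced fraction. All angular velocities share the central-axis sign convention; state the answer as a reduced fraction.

Stage 1: N_ring = 22 + 2·18 = 58
Stage 1: 22(ω_s−ω_c) = −58(ω_r−ω_c),  ω_s=0, ω_r=1
Stage 1: 22(0−ω_c) = −58(1−ω_c)  ⇒  80ω_c = 58  ⇒  ω_c = 29/40
  ⇒ ω_c¹/ω_r¹ = 29/40
Stage 2: N_ring = 18 + 2·19 = 56
Stage 2: 18(ω_s−ω_c) = −56(ω_r−ω_c),  ω_s=0, ω_c=1
Stage 2: ω_r = 1 − (18/56)(0−1) = 37/28
  ⇒ ω_r²/ω_c² = 37/28
Coupling ω_c² = ω_c¹ ⇒ overall = 29/40 × 37/28 = 1073/1120

1073/1120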